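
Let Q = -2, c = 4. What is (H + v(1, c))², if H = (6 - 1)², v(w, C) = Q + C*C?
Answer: 1521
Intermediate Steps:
v(w, C) = -2 + C² (v(w, C) = -2 + C*C = -2 + C²)
H = 25 (H = 5² = 25)
(H + v(1, c))² = (25 + (-2 + 4²))² = (25 + (-2 + 16))² = (25 + 14)² = 39² = 1521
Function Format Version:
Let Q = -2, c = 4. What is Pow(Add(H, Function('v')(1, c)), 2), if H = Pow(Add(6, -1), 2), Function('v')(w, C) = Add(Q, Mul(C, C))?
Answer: 1521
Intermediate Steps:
Function('v')(w, C) = Add(-2, Pow(C, 2)) (Function('v')(w, C) = Add(-2, Mul(C, C)) = Add(-2, Pow(C, 2)))
H = 25 (H = Pow(5, 2) = 25)
Pow(Add(H, Function('v')(1, c)), 2) = Pow(Add(25, Add(-2, Pow(4, 2))), 2) = Pow(Add(25, Add(-2, 16)), 2) = Pow(Add(25, 14), 2) = Pow(39, 2) = 1521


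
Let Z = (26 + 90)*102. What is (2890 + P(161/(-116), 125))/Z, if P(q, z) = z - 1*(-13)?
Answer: 757/2958 ≈ 0.25592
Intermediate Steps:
P(q, z) = 13 + z (P(q, z) = z + 13 = 13 + z)
Z = 11832 (Z = 116*102 = 11832)
(2890 + P(161/(-116), 125))/Z = (2890 + (13 + 125))/11832 = (2890 + 138)*(1/11832) = 3028*(1/11832) = 757/2958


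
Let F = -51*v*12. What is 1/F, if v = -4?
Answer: 1/2448 ≈ 0.00040850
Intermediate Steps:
F = 2448 (F = -(-204)*12 = -51*(-48) = 2448)
1/F = 1/2448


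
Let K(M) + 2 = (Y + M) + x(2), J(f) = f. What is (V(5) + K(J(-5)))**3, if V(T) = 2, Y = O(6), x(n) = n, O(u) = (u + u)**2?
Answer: 2803221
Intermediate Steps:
O(u) = 4*u**2 (O(u) = (2*u)**2 = 4*u**2)
Y = 144 (Y = 4*6**2 = 4*36 = 144)
K(M) = 144 + M (K(M) = -2 + ((144 + M) + 2) = -2 + (146 + M) = 144 + M)
(V(5) + K(J(-5)))**3 = (2 + (144 - 5))**3 = (2 + 139)**3 = 141**3 = 2803221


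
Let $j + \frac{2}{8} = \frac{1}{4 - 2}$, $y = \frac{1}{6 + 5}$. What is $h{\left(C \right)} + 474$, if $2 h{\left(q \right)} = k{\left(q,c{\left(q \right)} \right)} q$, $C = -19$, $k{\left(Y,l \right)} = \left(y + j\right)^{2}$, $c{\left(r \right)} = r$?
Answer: $\frac{1831053}{3872} \approx 472.9$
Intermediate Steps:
$y = \frac{1}{11} \approx 0.090909$
$j = \frac{1}{4}$ ($j = - \frac{1}{4} + \frac{1}{4 - 2} = - \frac{1}{4} + \frac{1}{2} = \frac{1}{4} \approx 0.25$)
$k{\left(Y,l \right)} = \frac{225}{1936}$ ($k{\left(Y,l \right)} = \left(\frac{1}{11} + \frac{1}{4}\right)^{2} = \left(\frac{15}{44}\right)^{2} = \frac{225}{1936}$)
$h{\left(q \right)} = \frac{225 q}{3872}$ ($h{\left(q \right)} = \frac{\frac{225}{1936} q}{2} = \frac{225 q}{3872}$)
$h{\left(C \right)} + 474 = \frac{225}{3872} \left(-19\right) + 474 = - \frac{4275}{3872} + 474 = \frac{1831053}{3872}$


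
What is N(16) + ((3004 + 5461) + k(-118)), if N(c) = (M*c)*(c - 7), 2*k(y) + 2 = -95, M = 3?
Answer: 17697/2 ≈ 8848.5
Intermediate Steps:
k(y) = -97/2 (k(y) = -1 + (½)*(-95) = -1 - 95/2 = -97/2)
N(c) = 3*c*(-7 + c) (N(c) = (3*c)*(c - 7) = (3*c)*(-7 + c) = 3*c*(-7 + c))
N(16) + ((3004 + 5461) + k(-118)) = 3*16*(-7 + 16) + ((3004 + 5461) - 97/2) = 3*16*9 + (8465 - 97/2) = 432 + 16833/2 = 17697/2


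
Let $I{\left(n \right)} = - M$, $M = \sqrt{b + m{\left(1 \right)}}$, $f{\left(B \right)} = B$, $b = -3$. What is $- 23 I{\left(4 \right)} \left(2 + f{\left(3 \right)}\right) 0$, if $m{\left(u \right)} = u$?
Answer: $0$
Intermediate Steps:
$M = i \sqrt{2}$ ($M = \sqrt{-3 + 1} = \sqrt{-2} = i \sqrt{2} \approx 1.4142 i$)
$I{\left(n \right)} = - i \sqrt{2}$
$- 23 I{\left(4 \right)} \left(2 + f{\left(3 \right)}\right) 0 = - 23 \left(- i \sqrt{2}\right) \left(2 + 3\right) 0 = 23 i \sqrt{2} \cdot 5 \cdot 0 = 23 i \sqrt{2} \cdot 0 = 0$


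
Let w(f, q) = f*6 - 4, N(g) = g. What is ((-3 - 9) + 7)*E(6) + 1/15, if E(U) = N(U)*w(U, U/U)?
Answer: -14399/15 ≈ -959.93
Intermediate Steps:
w(f, q) = -4 + 6*f (w(f, q) = 6*f - 4 = -4 + 6*f)
E(U) = U*(-4 + 6*U)
((-3 - 9) + 7)*E(6) + 1/15 = ((-3 - 9) + 7)*(2*6*(-2 + 3*6)) + 1/15 = (-12 + 7)*(2*6*(-2 + 18)) + 1/15 = -10*6*16 + 1/15 = -5*192 + 1/15 = -960 + 1/15 = -14399/15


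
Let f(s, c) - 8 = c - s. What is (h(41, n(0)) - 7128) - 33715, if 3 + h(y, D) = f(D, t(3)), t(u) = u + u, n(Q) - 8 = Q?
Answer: -40840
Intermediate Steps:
n(Q) = 8 + Q
t(u) = 2*u
f(s, c) = 8 + c - s (f(s, c) = 8 + (c - s) = 8 + c - s)
h(y, D) = 11 - D (h(y, D) = -3 + (8 + 2*3 - D) = -3 + (8 + 6 - D) = -3 + (14 - D) = 11 - D)
(h(41, n(0)) - 7128) - 33715 = ((11 - (8 + 0)) - 7128) - 33715 = ((11 - 1*8) - 7128) - 33715 = ((11 - 8) - 7128) - 33715 = (3 - 7128) - 33715 = -7125 - 33715 = -40840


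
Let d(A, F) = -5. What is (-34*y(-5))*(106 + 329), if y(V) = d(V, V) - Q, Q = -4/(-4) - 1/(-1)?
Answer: 103530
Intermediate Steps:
Q = 2 (Q = -4*(-1/4) - 1*(-1) = 1 + 1 = 2)
y(V) = -7 (y(V) = -5 - 1*2 = -5 - 2 = -7)
(-34*y(-5))*(106 + 329) = (-34*(-7))*(106 + 329) = 238*435 = 103530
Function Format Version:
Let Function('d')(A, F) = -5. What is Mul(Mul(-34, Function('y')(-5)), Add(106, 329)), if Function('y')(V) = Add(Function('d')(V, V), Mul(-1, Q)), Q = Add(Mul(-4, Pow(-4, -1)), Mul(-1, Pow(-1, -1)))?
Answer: 103530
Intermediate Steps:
Q = 2 (Q = Add(Mul(-4, Rational(-1, 4)), Mul(-1, -1)) = Add(1, 1) = 2)
Function('y')(V) = -7 (Function('y')(V) = Add(-5, Mul(-1, 2)) = Add(-5, -2) = -7)
Mul(Mul(-34, Function('y')(-5)), Add(106, 329)) = Mul(Mul(-34, -7), Add(106, 329)) = Mul(238, 435) = 103530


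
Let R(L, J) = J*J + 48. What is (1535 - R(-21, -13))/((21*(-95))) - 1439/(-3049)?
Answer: -1147777/6082755 ≈ -0.18869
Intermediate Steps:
R(L, J) = 48 + J**2 (R(L, J) = J**2 + 48 = 48 + J**2)
(1535 - R(-21, -13))/((21*(-95))) - 1439/(-3049) = (1535 - (48 + (-13)**2))/((21*(-95))) - 1439/(-3049) = (1535 - (48 + 169))/(-1995) - 1439*(-1/3049) = (1535 - 1*217)*(-1/1995) + 1439/3049 = (1535 - 217)*(-1/1995) + 1439/3049 = 1318*(-1/1995) + 1439/3049 = -1318/1995 + 1439/3049 = -1147777/6082755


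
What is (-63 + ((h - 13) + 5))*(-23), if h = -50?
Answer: 2783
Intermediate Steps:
(-63 + ((h - 13) + 5))*(-23) = (-63 + ((-50 - 13) + 5))*(-23) = (-63 + (-63 + 5))*(-23) = (-63 - 58)*(-23) = -121*(-23) = 2783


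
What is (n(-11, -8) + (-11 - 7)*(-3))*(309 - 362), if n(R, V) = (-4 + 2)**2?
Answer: -3074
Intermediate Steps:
n(R, V) = 4 (n(R, V) = (-2)**2 = 4)
(n(-11, -8) + (-11 - 7)*(-3))*(309 - 362) = (4 + (-11 - 7)*(-3))*(309 - 362) = (4 - 18*(-3))*(-53) = (4 + 54)*(-53) = 58*(-53) = -3074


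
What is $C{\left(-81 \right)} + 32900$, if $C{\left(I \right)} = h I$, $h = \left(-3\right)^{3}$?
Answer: $35087$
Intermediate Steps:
$h = -27$
$C{\left(I \right)} = - 27 I$
$C{\left(-81 \right)} + 32900 = \left(-27\right) \left(-81\right) + 32900 = 2187 + 32900 = 35087$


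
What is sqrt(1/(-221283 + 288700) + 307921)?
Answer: sqrt(1399516922780186)/67417 ≈ 554.91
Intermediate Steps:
sqrt(1/(-221283 + 288700) + 307921) = sqrt(1/67417 + 307921) = sqrt(20759110058/67417) = sqrt(1399516922780186)/67417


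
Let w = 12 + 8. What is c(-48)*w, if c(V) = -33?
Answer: -660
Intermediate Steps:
w = 20
c(-48)*w = -33*20 = -660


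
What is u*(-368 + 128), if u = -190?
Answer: 45600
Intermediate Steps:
u*(-368 + 128) = -190*(-368 + 128) = -190*(-240) = 45600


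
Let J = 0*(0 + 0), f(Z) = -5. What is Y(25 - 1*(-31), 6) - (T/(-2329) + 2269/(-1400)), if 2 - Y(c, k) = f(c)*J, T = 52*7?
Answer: 12315301/3260600 ≈ 3.7770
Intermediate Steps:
T = 364
J = 0 (J = 0*0 = 0)
Y(c, k) = 2 (Y(c, k) = 2 - (-5)*0 = 2 - 1*0 = 2 + 0 = 2)
Y(25 - 1*(-31), 6) - (T/(-2329) + 2269/(-1400)) = 2 - (364/(-2329) + 2269/(-1400)) = 2 - (364*(-1/2329) + 2269*(-1/1400)) = 2 - (-364/2329 - 2269/1400) = 2 - 1*(-5794101/3260600) = 2 + 5794101/3260600 = 12315301/3260600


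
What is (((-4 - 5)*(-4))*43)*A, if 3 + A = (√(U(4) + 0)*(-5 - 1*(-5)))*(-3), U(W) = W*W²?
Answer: -4644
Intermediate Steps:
U(W) = W³
A = -3 (A = -3 + (√(4³ + 0)*(-5 - 1*(-5)))*(-3) = -3 + (√(64 + 0)*(-5 + 5))*(-3) = -3 + (√64*0)*(-3) = -3 + (8*0)*(-3) = -3 + 0*(-3) = -3 + 0 = -3)
(((-4 - 5)*(-4))*43)*A = (((-4 - 5)*(-4))*43)*(-3) = (-9*(-4)*43)*(-3) = (36*43)*(-3) = 1548*(-3) = -4644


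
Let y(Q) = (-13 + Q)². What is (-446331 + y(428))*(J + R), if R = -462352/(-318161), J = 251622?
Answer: -21944040858922364/318161 ≈ -6.8972e+10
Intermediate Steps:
R = 462352/318161 (R = -462352*(-1/318161) = 462352/318161 ≈ 1.4532)
(-446331 + y(428))*(J + R) = (-446331 + (-13 + 428)²)*(251622 + 462352/318161) = (-446331 + 415²)*(80056769494/318161) = (-446331 + 172225)*(80056769494/318161) = -274106*80056769494/318161 = -21944040858922364/318161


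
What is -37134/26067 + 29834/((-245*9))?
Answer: -40931588/2737035 ≈ -14.955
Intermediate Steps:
-37134/26067 + 29834/((-245*9)) = -37134*1/26067 + 29834/(-2205) = -12378/8689 + 29834*(-1/2205) = -12378/8689 - 4262/315 = -40931588/2737035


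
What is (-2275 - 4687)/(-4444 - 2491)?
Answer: 6962/6935 ≈ 1.0039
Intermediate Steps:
(-2275 - 4687)/(-4444 - 2491) = -6962/(-6935) = -6962*(-1/6935) = 6962/6935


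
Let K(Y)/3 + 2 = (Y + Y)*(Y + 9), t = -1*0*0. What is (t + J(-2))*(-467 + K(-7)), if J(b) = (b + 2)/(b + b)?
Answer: 0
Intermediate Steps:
t = 0 (t = 0*0 = 0)
J(b) = (2 + b)/(2*b) (J(b) = (2 + b)/((2*b)) = (2 + b)*(1/(2*b)) = (2 + b)/(2*b))
K(Y) = -6 + 6*Y*(9 + Y) (K(Y) = -6 + 3*((Y + Y)*(Y + 9)) = -6 + 3*((2*Y)*(9 + Y)) = -6 + 3*(2*Y*(9 + Y)) = -6 + 6*Y*(9 + Y))
(t + J(-2))*(-467 + K(-7)) = (0 + (½)*(2 - 2)/(-2))*(-467 + (-6 + 6*(-7)² + 54*(-7))) = (0 + (½)*(-½)*0)*(-467 + (-6 + 6*49 - 378)) = (0 + 0)*(-467 + (-6 + 294 - 378)) = 0*(-467 - 90) = 0*(-557) = 0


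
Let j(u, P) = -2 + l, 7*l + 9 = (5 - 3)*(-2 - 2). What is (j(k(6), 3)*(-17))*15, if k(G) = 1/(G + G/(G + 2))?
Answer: 7905/7 ≈ 1129.3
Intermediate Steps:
l = -17/7 (l = -9/7 + ((5 - 3)*(-2 - 2))/7 = -9/7 + (2*(-4))/7 = -9/7 + (⅐)*(-8) = -9/7 - 8/7 = -17/7 ≈ -2.4286)
k(G) = 1/(G + G/(2 + G))
j(u, P) = -31/7 (j(u, P) = -2 - 17/7 = -31/7)
(j(k(6), 3)*(-17))*15 = -31/7*(-17)*15 = (527/7)*15 = 7905/7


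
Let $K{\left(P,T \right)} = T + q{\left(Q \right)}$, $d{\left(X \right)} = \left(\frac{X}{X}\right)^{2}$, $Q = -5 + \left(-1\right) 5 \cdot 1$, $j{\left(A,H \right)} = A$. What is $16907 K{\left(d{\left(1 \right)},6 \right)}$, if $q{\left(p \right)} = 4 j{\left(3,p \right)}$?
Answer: $304326$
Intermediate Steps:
$Q = -10$ ($Q = -5 - 5 = -10$)
$q{\left(p \right)} = 12$ ($q{\left(p \right)} = 4 \cdot 3 = 12$)
$d{\left(X \right)} = 1$ ($d{\left(X \right)} = 1^{2} = 1$)
$K{\left(P,T \right)} = 12 + T$ ($K{\left(P,T \right)} = T + 12 = 12 + T$)
$16907 K{\left(d{\left(1 \right)},6 \right)} = 16907 \left(12 + 6\right) = 16907 \cdot 18 = 304326$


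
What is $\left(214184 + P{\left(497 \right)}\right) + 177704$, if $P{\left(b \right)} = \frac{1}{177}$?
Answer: $\frac{69364177}{177} \approx 3.9189 \cdot 10^{5}$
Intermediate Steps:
$P{\left(b \right)} = \frac{1}{177}$
$\left(214184 + P{\left(497 \right)}\right) + 177704 = \left(214184 + \frac{1}{177}\right) + 177704 = \frac{37910569}{177} + 177704 = \frac{69364177}{177}$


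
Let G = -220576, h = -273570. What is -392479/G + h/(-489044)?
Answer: 63070619099/26967842336 ≈ 2.3387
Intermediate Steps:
-392479/G + h/(-489044) = -392479/(-220576) - 273570/(-489044) = -392479*(-1/220576) - 273570*(-1/489044) = 392479/220576 + 136785/244522 = 63070619099/26967842336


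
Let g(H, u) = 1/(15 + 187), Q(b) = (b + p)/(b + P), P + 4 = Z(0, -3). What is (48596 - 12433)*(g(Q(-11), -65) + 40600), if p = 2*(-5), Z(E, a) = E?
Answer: 296580031763/202 ≈ 1.4682e+9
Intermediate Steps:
P = -4 (P = -4 + 0 = -4)
p = -10
Q(b) = (-10 + b)/(-4 + b) (Q(b) = (b - 10)/(b - 4) = (-10 + b)/(-4 + b))
g(H, u) = 1/202
(48596 - 12433)*(g(Q(-11), -65) + 40600) = (48596 - 12433)*(1/202 + 40600) = 36163*(8201201/202) = 296580031763/202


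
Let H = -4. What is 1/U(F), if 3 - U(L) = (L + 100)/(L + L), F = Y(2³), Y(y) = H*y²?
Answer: 128/345 ≈ 0.37101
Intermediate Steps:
Y(y) = -4*y²
F = -256 (F = -4*(2³)² = -4*8² = -4*64 = -256)
U(L) = 3 - (100 + L)/(2*L) (U(L) = 3 - (L + 100)/(L + L) = 3 - (100 + L)/(2*L))
1/U(F) = 1/(5/2 - 50/(-256)) = 1/(5/2 - 50*(-1/256)) = 1/(5/2 + 25/128) = 1/(345/128) = 128/345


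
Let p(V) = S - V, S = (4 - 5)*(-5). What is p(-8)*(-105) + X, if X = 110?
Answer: -1255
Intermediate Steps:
S = 5 (S = -1*(-5) = 5)
p(V) = 5 - V
p(-8)*(-105) + X = (5 - 1*(-8))*(-105) + 110 = (5 + 8)*(-105) + 110 = 13*(-105) + 110 = -1365 + 110 = -1255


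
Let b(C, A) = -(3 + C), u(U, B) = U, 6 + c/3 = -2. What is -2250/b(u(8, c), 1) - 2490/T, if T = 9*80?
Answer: 53087/264 ≈ 201.09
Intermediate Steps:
c = -24 (c = -18 + 3*(-2) = -18 - 6 = -24)
b(C, A) = -3 - C
T = 720
-2250/b(u(8, c), 1) - 2490/T = -2250/(-3 - 1*8) - 2490/720 = -2250/(-3 - 8) - 2490*1/720 = -2250/(-11) - 83/24 = -2250*(-1/11) - 83/24 = 2250/11 - 83/24 = 53087/264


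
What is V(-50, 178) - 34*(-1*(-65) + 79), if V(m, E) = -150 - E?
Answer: -5224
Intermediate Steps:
V(-50, 178) - 34*(-1*(-65) + 79) = (-150 - 1*178) - 34*(-1*(-65) + 79) = (-150 - 178) - 34*(65 + 79) = -328 - 34*144 = -328 - 4896 = -5224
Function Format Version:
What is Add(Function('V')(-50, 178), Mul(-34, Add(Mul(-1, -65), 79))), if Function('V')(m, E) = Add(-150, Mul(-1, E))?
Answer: -5224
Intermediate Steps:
Add(Function('V')(-50, 178), Mul(-34, Add(Mul(-1, -65), 79))) = Add(Add(-150, Mul(-1, 178)), Mul(-34, Add(Mul(-1, -65), 79))) = Add(Add(-150, -178), Mul(-34, Add(65, 79))) = Add(-328, Mul(-34, 144)) = Add(-328, -4896) = -5224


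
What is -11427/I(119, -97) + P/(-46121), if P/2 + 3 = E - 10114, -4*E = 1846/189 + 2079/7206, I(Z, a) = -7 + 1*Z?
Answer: -17016324289717/167503354704 ≈ -101.59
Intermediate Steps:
I(Z, a) = -7 + Z
E = -4565069/1815912 (E = -(1846/189 + 2079/7206)/4 = -(1846*(1/189) + 2079*(1/7206))/4 = -(1846/189 + 693/2402)/4 = -1/4*4565069/453978 = -4565069/1815912 ≈ -2.5139)
P = -18376146773/907956 (P = -6 + 2*(-4565069/1815912 - 10114) = -6 + 2*(-18370699037/1815912) = -6 - 18370699037/907956 = -18376146773/907956 ≈ -20239.)
-11427/I(119, -97) + P/(-46121) = -11427/(-7 + 119) - 18376146773/907956/(-46121) = -11427/112 - 18376146773/907956*(-1/46121) = -11427*1/112 + 18376146773/41875838676 = -11427/112 + 18376146773/41875838676 = -17016324289717/167503354704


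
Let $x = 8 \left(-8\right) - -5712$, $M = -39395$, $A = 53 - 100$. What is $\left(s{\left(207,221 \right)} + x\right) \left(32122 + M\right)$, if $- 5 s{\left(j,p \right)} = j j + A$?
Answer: $\frac{105909426}{5} \approx 2.1182 \cdot 10^{7}$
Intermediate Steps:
$A = -47$
$s{\left(j,p \right)} = \frac{47}{5} - \frac{j^{2}}{5}$ ($s{\left(j,p \right)} = - \frac{j j - 47}{5} = - \frac{j^{2} - 47}{5} = - \frac{-47 + j^{2}}{5} = \frac{47}{5} - \frac{j^{2}}{5}$)
$x = 5648$ ($x = -64 + 5712 = 5648$)
$\left(s{\left(207,221 \right)} + x\right) \left(32122 + M\right) = \left(\left(\frac{47}{5} - \frac{207^{2}}{5}\right) + 5648\right) \left(32122 - 39395\right) = \left(\left(\frac{47}{5} - \frac{42849}{5}\right) + 5648\right) \left(-7273\right) = \left(- \frac{42802}{5} + 5648\right) \left(-7273\right) = \left(- \frac{14562}{5}\right) \left(-7273\right) = \frac{105909426}{5}$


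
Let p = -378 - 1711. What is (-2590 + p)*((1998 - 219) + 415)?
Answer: -10265726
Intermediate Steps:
p = -2089
(-2590 + p)*((1998 - 219) + 415) = (-2590 - 2089)*((1998 - 219) + 415) = -4679*(1779 + 415) = -4679*2194 = -10265726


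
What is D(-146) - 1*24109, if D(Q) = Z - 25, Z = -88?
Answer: -24222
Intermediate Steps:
D(Q) = -113 (D(Q) = -88 - 25 = -113)
D(-146) - 1*24109 = -113 - 1*24109 = -113 - 24109 = -24222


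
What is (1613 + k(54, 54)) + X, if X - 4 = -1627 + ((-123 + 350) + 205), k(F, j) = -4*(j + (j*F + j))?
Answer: -11674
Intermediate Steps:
k(F, j) = -8*j - 4*F*j (k(F, j) = -4*(j + (F*j + j)) = -4*(j + (j + F*j)) = -4*(2*j + F*j) = -8*j - 4*F*j)
X = -1191 (X = 4 + (-1627 + ((-123 + 350) + 205)) = 4 + (-1627 + (227 + 205)) = 4 + (-1627 + 432) = 4 - 1195 = -1191)
(1613 + k(54, 54)) + X = (1613 - 4*54*(2 + 54)) - 1191 = (1613 - 4*54*56) - 1191 = (1613 - 12096) - 1191 = -10483 - 1191 = -11674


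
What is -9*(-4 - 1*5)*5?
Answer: 405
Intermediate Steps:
-9*(-4 - 1*5)*5 = -9*(-4 - 5)*5 = -(-81)*5 = -9*(-45) = 405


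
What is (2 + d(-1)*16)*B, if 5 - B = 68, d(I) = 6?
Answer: -6174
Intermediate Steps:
B = -63 (B = 5 - 1*68 = 5 - 68 = -63)
(2 + d(-1)*16)*B = (2 + 6*16)*(-63) = (2 + 96)*(-63) = 98*(-63) = -6174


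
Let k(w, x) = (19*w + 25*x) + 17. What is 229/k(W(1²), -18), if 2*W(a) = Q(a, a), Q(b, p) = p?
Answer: -458/847 ≈ -0.54073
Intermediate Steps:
W(a) = a/2
k(w, x) = 17 + 19*w + 25*x
229/k(W(1²), -18) = 229/(17 + 19*((½)*1²) + 25*(-18)) = 229/(17 + 19*((½)*1) - 450) = 229/(17 + 19*(½) - 450) = 229/(17 + 19/2 - 450) = 229/(-847/2) = 229*(-2/847) = -458/847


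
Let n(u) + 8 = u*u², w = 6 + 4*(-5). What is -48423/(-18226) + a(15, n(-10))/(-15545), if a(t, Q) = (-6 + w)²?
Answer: 149089027/56664634 ≈ 2.6311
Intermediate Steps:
w = -14 (w = 6 - 20 = -14)
n(u) = -8 + u³ (n(u) = -8 + u*u² = -8 + u³)
a(t, Q) = 400 (a(t, Q) = (-6 - 14)² = (-20)² = 400)
-48423/(-18226) + a(15, n(-10))/(-15545) = -48423/(-18226) + 400/(-15545) = -48423*(-1/18226) + 400*(-1/15545) = 48423/18226 - 80/3109 = 149089027/56664634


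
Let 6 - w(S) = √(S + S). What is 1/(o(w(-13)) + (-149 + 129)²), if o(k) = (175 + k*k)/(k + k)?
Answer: 2*(√26 + 6*I)/(812*√26 + 4985*I) ≈ 0.00243 - 2.7442e-5*I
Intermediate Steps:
w(S) = 6 - √2*√S (w(S) = 6 - √(S + S) = 6 - √(2*S) = 6 - √2*√S)
o(k) = (175 + k²)/(2*k) (o(k) = (175 + k²)/((2*k)) = (175 + k²)*(1/(2*k)) = (175 + k²)/(2*k))
1/(o(w(-13)) + (-149 + 129)²) = 1/((175 + (6 - √2*√(-13))²)/(2*(6 - √2*√(-13))) + (-149 + 129)²) = 1/((175 + (6 - √2*I*√13)²)/(2*(6 - √2*I*√13)) + (-20)²) = 1/((175 + (6 - I*√26)²)/(2*(6 - I*√26)) + 400) = 1/(400 + (175 + (6 - I*√26)²)/(2*(6 - I*√26)))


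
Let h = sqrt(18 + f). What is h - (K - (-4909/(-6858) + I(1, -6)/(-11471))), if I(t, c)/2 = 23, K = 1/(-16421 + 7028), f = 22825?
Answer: 175348668607/246309877458 + sqrt(22843) ≈ 151.85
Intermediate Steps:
K = -1/9393 (K = 1/(-9393) = -1/9393 ≈ -0.00010646)
I(t, c) = 46 (I(t, c) = 2*23 = 46)
h = sqrt(22843) (h = sqrt(18 + 22825) = sqrt(22843) ≈ 151.14)
h - (K - (-4909/(-6858) + I(1, -6)/(-11471))) = sqrt(22843) - (-1/9393 - (-4909/(-6858) + 46/(-11471))) = sqrt(22843) - (-1/9393 - (-4909*(-1/6858) + 46*(-1/11471))) = sqrt(22843) - (-1/9393 - (4909/6858 - 46/11471)) = sqrt(22843) - (-1/9393 - 1*55995671/78668118) = sqrt(22843) - (-1/9393 - 55995671/78668118) = sqrt(22843) - 1*(-175348668607/246309877458) = sqrt(22843) + 175348668607/246309877458 = 175348668607/246309877458 + sqrt(22843)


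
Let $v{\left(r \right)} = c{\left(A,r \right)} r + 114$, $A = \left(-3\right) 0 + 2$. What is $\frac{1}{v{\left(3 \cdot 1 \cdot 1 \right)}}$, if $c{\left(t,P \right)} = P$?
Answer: $\frac{1}{123} \approx 0.0081301$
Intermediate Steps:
$A = 2$ ($A = 0 + 2 = 2$)
$v{\left(r \right)} = 114 + r^{2}$ ($v{\left(r \right)} = r r + 114 = r^{2} + 114 = 114 + r^{2}$)
$\frac{1}{v{\left(3 \cdot 1 \cdot 1 \right)}} = \frac{1}{114 + \left(3 \cdot 1 \cdot 1\right)^{2}} = \frac{1}{114 + \left(3 \cdot 1\right)^{2}} = \frac{1}{114 + 3^{2}} = \frac{1}{114 + 9} = \frac{1}{123}$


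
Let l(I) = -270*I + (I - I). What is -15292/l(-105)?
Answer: -7646/14175 ≈ -0.53940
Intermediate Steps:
l(I) = -270*I (l(I) = -270*I + 0 = -270*I)
-15292/l(-105) = -15292/((-270*(-105))) = -15292/28350 = -15292*1/28350 = -7646/14175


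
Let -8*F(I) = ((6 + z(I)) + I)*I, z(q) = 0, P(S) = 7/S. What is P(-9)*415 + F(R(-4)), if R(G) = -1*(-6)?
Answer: -2986/9 ≈ -331.78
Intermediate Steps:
R(G) = 6
F(I) = -I*(6 + I)/8 (F(I) = -((6 + 0) + I)*I/8 = -(6 + I)*I/8 = -I*(6 + I)/8)
P(-9)*415 + F(R(-4)) = (7/(-9))*415 - ⅛*6*(6 + 6) = (7*(-⅑))*415 - ⅛*6*12 = -7/9*415 - 9 = -2905/9 - 9 = -2986/9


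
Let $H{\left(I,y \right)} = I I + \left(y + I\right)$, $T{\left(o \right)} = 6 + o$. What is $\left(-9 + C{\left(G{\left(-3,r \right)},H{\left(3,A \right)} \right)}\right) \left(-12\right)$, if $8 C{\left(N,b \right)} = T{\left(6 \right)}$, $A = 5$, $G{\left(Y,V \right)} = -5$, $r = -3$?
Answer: $90$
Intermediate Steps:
$H{\left(I,y \right)} = I + y + I^{2}$ ($H{\left(I,y \right)} = I^{2} + \left(I + y\right) = I + y + I^{2}$)
$C{\left(N,b \right)} = \frac{3}{2}$ ($C{\left(N,b \right)} = \frac{6 + 6}{8} = \frac{1}{8} \cdot 12 = \frac{3}{2}$)
$\left(-9 + C{\left(G{\left(-3,r \right)},H{\left(3,A \right)} \right)}\right) \left(-12\right) = \left(-9 + \frac{3}{2}\right) \left(-12\right) = \left(- \frac{15}{2}\right) \left(-12\right) = 90$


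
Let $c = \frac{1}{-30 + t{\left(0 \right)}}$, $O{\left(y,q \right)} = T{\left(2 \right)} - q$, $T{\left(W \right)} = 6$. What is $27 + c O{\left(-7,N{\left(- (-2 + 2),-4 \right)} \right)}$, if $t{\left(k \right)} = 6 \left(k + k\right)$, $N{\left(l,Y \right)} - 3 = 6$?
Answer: $\frac{271}{10} \approx 27.1$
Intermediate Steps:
$N{\left(l,Y \right)} = 9$ ($N{\left(l,Y \right)} = 3 + 6 = 9$)
$t{\left(k \right)} = 12 k$ ($t{\left(k \right)} = 6 \cdot 2 k = 12 k$)
$O{\left(y,q \right)} = 6 - q$
$c = - \frac{1}{30}$ ($c = \frac{1}{-30 + 12 \cdot 0} = \frac{1}{-30 + 0} = \frac{1}{-30} = - \frac{1}{30} \approx -0.033333$)
$27 + c O{\left(-7,N{\left(- (-2 + 2),-4 \right)} \right)} = 27 - \frac{6 - 9}{30} = 27 - - \frac{1}{10} = 27 + \frac{1}{10} = \frac{271}{10}$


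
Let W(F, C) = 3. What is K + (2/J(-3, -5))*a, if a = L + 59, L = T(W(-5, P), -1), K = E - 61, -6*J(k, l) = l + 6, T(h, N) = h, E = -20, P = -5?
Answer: -825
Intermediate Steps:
J(k, l) = -1 - l/6 (J(k, l) = -(l + 6)/6 = -(6 + l)/6 = -1 - l/6)
K = -81 (K = -20 - 61 = -81)
L = 3
a = 62 (a = 3 + 59 = 62)
K + (2/J(-3, -5))*a = -81 + (2/(-1 - 1/6*(-5)))*62 = -81 + (2/(-1 + 5/6))*62 = -81 + (2/(-1/6))*62 = -81 + (2*(-6))*62 = -81 - 12*62 = -81 - 744 = -825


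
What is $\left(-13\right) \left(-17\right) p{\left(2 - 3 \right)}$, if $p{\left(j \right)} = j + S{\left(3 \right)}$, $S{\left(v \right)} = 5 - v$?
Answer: $221$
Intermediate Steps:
$p{\left(j \right)} = 2 + j$ ($p{\left(j \right)} = j + \left(5 - 3\right) = j + 2 = 2 + j$)
$\left(-13\right) \left(-17\right) p{\left(2 - 3 \right)} = \left(-13\right) \left(-17\right) \left(2 + \left(2 - 3\right)\right) = 221 \left(2 - 1\right) = 221 \cdot 1 = 221$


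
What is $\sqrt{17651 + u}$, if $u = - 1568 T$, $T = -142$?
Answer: $\sqrt{240307} \approx 490.21$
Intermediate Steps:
$u = 222656$ ($u = \left(-1568\right) \left(-142\right) = 222656$)
$\sqrt{17651 + u} = \sqrt{17651 + 222656} = \sqrt{240307}$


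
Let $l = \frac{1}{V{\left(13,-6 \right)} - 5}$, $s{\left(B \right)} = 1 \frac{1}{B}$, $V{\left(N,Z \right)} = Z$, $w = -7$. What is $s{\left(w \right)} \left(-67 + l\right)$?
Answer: $\frac{738}{77} \approx 9.5844$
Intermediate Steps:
$s{\left(B \right)} = \frac{1}{B}$
$l = - \frac{1}{11}$ ($l = \frac{1}{-6 - 5} = \frac{1}{-11} = - \frac{1}{11} \approx -0.090909$)
$s{\left(w \right)} \left(-67 + l\right) = \frac{-67 - \frac{1}{11}}{-7} = \left(- \frac{1}{7}\right) \left(- \frac{738}{11}\right) = \frac{738}{77}$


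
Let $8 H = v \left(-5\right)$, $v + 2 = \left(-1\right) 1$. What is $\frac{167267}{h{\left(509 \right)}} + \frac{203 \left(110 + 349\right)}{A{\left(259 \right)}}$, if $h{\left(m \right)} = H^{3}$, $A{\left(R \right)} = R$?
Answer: $\frac{3213630673}{124875} \approx 25735.0$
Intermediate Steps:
$v = -3$ ($v = -2 - 1 = -3$)
$H = \frac{15}{8}$ ($H = \frac{\left(-3\right) \left(-5\right)}{8} = \frac{1}{8} \cdot 15 = \frac{15}{8} \approx 1.875$)
$h{\left(m \right)} = \frac{3375}{512}$ ($h{\left(m \right)} = \left(\frac{15}{8}\right)^{3} = \frac{3375}{512}$)
$\frac{167267}{h{\left(509 \right)}} + \frac{203 \left(110 + 349\right)}{A{\left(259 \right)}} = \frac{167267}{\frac{3375}{512}} + \frac{203 \left(110 + 349\right)}{259} = 167267 \cdot \frac{512}{3375} + 203 \cdot 459 \cdot \frac{1}{259} = \frac{85640704}{3375} + 93177 \cdot \frac{1}{259} = \frac{85640704}{3375} + \frac{13311}{37} = \frac{3213630673}{124875}$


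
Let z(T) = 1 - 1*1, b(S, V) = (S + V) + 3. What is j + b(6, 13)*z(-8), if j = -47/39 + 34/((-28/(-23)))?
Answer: 14591/546 ≈ 26.723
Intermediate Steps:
b(S, V) = 3 + S + V
z(T) = 0 (z(T) = 1 - 1 = 0)
j = 14591/546 (j = -47*1/39 + 34/((-28*(-1/23))) = -47/39 + 34/(28/23) = -47/39 + 34*(23/28) = -47/39 + 391/14 = 14591/546 ≈ 26.723)
j + b(6, 13)*z(-8) = 14591/546 + (3 + 6 + 13)*0 = 14591/546 + 22*0 = 14591/546 + 0 = 14591/546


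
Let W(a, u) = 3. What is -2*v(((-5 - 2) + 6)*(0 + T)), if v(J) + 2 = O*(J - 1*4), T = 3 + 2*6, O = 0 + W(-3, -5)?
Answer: 118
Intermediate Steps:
O = 3 (O = 0 + 3 = 3)
T = 15 (T = 3 + 12 = 15)
v(J) = -14 + 3*J (v(J) = -2 + 3*(J - 1*4) = -2 + 3*(J - 4) = -2 + 3*(-4 + J) = -2 + (-12 + 3*J) = -14 + 3*J)
-2*v(((-5 - 2) + 6)*(0 + T)) = -2*(-14 + 3*(((-5 - 2) + 6)*(0 + 15))) = -2*(-14 + 3*((-7 + 6)*15)) = -2*(-14 + 3*(-1*15)) = -2*(-14 + 3*(-15)) = -2*(-14 - 45) = -2*(-59) = 118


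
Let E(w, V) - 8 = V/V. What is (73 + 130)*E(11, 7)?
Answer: 1827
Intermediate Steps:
E(w, V) = 9 (E(w, V) = 8 + V/V = 8 + 1 = 9)
(73 + 130)*E(11, 7) = (73 + 130)*9 = 203*9 = 1827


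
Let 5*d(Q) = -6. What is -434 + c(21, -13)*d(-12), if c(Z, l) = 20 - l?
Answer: -2368/5 ≈ -473.60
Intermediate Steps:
d(Q) = -6/5 (d(Q) = (⅕)*(-6) = -6/5)
-434 + c(21, -13)*d(-12) = -434 + (20 - 1*(-13))*(-6/5) = -434 + (20 + 13)*(-6/5) = -434 + 33*(-6/5) = -434 - 198/5 = -2368/5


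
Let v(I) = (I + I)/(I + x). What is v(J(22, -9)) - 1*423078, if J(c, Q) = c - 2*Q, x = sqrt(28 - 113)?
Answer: 2*(-211539*sqrt(85) + 8461520*I)/(sqrt(85) - 40*I) ≈ -4.2308e+5 - 0.43771*I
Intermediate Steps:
x = I*sqrt(85) (x = sqrt(-85) = I*sqrt(85) ≈ 9.2195*I)
v(I) = 2*I/(I + I*sqrt(85)) (v(I) = (I + I)/(I + I*sqrt(85)) = (2*I)/(I + I*sqrt(85)) = 2*I/(I + I*sqrt(85)))
v(J(22, -9)) - 1*423078 = 2*(22 - 2*(-9))/((22 - 2*(-9)) + I*sqrt(85)) - 1*423078 = 2*(22 + 18)/((22 + 18) + I*sqrt(85)) - 423078 = 2*40/(40 + I*sqrt(85)) - 423078 = 80/(40 + I*sqrt(85)) - 423078 = -423078 + 80/(40 + I*sqrt(85))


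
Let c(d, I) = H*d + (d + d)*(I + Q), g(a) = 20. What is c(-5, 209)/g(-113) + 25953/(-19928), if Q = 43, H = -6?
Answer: -2506989/19928 ≈ -125.80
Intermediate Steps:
c(d, I) = -6*d + 2*d*(43 + I) (c(d, I) = -6*d + (d + d)*(I + 43) = -6*d + (2*d)*(43 + I) = -6*d + 2*d*(43 + I))
c(-5, 209)/g(-113) + 25953/(-19928) = (2*(-5)*(40 + 209))/20 + 25953/(-19928) = (2*(-5)*249)*(1/20) + 25953*(-1/19928) = -2490*1/20 - 25953/19928 = -249/2 - 25953/19928 = -2506989/19928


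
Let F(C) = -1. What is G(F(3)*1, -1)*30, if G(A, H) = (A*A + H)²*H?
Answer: 0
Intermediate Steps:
G(A, H) = H*(H + A²)² (G(A, H) = (A² + H)²*H = (H + A²)²*H = H*(H + A²)²)
G(F(3)*1, -1)*30 = -(-1 + (-1*1)²)²*30 = -(-1 + (-1)²)²*30 = -(-1 + 1)²*30 = -1*0²*30 = -1*0*30 = 0*30 = 0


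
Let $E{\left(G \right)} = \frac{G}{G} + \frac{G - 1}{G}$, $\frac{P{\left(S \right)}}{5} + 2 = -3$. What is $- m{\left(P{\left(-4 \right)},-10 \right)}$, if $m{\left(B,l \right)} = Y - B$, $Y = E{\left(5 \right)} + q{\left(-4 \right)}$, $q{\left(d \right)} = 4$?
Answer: $- \frac{154}{5} \approx -30.8$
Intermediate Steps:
$P{\left(S \right)} = -25$ ($P{\left(S \right)} = -10 + 5 \left(-3\right) = -10 - 15 = -25$)
$E{\left(G \right)} = 1 + \frac{-1 + G}{G}$ ($E{\left(G \right)} = 1 + \frac{G - 1}{G} = 1 + \frac{-1 + G}{G}$)
$Y = \frac{29}{5}$ ($Y = \left(2 - \frac{1}{5}\right) + 4 = \frac{9}{5} + 4 = \frac{29}{5} \approx 5.8$)
$m{\left(B,l \right)} = \frac{29}{5} - B$
$- m{\left(P{\left(-4 \right)},-10 \right)} = - (\frac{29}{5} - -25) = - (\frac{29}{5} + 25) = \left(-1\right) \frac{154}{5} = - \frac{154}{5}$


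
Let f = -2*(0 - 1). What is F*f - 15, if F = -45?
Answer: -105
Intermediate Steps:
f = 2 (f = -2*(-1) = 2)
F*f - 15 = -45*2 - 15 = -90 - 15 = -105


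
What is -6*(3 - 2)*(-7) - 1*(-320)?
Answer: 362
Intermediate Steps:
-6*(3 - 2)*(-7) - 1*(-320) = -6*1*(-7) + 320 = -6*(-7) + 320 = 42 + 320 = 362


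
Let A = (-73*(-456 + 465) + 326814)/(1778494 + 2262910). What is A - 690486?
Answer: -2790532556187/4041404 ≈ -6.9049e+5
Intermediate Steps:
A = 326157/4041404 (A = (-73*9 + 326814)/4041404 = (-657 + 326814)*(1/4041404) = 326157*(1/4041404) = 326157/4041404 ≈ 0.080704)
A - 690486 = 326157/4041404 - 690486 = -2790532556187/4041404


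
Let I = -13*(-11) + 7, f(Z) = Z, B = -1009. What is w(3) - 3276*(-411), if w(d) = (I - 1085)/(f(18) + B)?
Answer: 1334319011/991 ≈ 1.3464e+6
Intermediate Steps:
I = 150 (I = 143 + 7 = 150)
w(d) = 935/991 (w(d) = (150 - 1085)/(18 - 1009) = -935/(-991) = -935*(-1/991) = 935/991)
w(3) - 3276*(-411) = 935/991 - 3276*(-411) = 935/991 + 1346436 = 1334319011/991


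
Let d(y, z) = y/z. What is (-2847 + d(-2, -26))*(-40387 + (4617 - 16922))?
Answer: 1950130920/13 ≈ 1.5001e+8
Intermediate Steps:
(-2847 + d(-2, -26))*(-40387 + (4617 - 16922)) = (-2847 - 2/(-26))*(-40387 + (4617 - 16922)) = (-2847 - 2*(-1/26))*(-40387 - 12305) = (-2847 + 1/13)*(-52692) = -37010/13*(-52692) = 1950130920/13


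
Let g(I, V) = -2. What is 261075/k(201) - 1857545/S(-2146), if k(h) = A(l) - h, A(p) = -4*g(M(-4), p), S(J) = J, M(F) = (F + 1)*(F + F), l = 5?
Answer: -201760765/414178 ≈ -487.14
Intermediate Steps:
M(F) = 2*F*(1 + F) (M(F) = (1 + F)*(2*F) = 2*F*(1 + F))
A(p) = 8 (A(p) = -4*(-2) = 8)
k(h) = 8 - h
261075/k(201) - 1857545/S(-2146) = 261075/(8 - 1*201) - 1857545/(-2146) = 261075/(8 - 201) - 1857545*(-1/2146) = 261075/(-193) + 1857545/2146 = 261075*(-1/193) + 1857545/2146 = -261075/193 + 1857545/2146 = -201760765/414178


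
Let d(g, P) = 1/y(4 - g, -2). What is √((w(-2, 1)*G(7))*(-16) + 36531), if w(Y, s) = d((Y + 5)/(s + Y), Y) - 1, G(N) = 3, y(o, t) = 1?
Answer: 9*√451 ≈ 191.13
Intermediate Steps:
d(g, P) = 1 (d(g, P) = 1/1 = 1)
w(Y, s) = 0 (w(Y, s) = 1 - 1 = 0)
√((w(-2, 1)*G(7))*(-16) + 36531) = √((0*3)*(-16) + 36531) = √(0*(-16) + 36531) = √(0 + 36531) = √36531 = 9*√451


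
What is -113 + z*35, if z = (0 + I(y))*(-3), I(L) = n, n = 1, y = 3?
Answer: -218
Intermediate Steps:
I(L) = 1
z = -3 (z = (0 + 1)*(-3) = 1*(-3) = -3)
-113 + z*35 = -113 - 3*35 = -113 - 105 = -218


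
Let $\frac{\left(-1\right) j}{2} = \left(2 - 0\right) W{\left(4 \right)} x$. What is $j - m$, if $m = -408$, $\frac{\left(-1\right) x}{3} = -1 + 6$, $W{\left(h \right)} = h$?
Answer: $648$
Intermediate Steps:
$x = -15$ ($x = - 3 \left(-1 + 6\right) = \left(-3\right) 5 = -15$)
$j = 240$ ($j = - 2 \left(2 - 0\right) 4 \left(-15\right) = - 2 \left(2 + 0\right) 4 \left(-15\right) = - 2 \cdot 2 \cdot 4 \left(-15\right) = - 2 \cdot 8 \left(-15\right) = \left(-2\right) \left(-120\right) = 240$)
$j - m = 240 - -408 = 240 + 408 = 648$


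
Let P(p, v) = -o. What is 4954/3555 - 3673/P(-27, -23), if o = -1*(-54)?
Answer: 1480559/21330 ≈ 69.412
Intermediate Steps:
o = 54
P(p, v) = -54 (P(p, v) = -1*54 = -54)
4954/3555 - 3673/P(-27, -23) = 4954/3555 - 3673/(-54) = 4954*(1/3555) - 3673*(-1/54) = 4954/3555 + 3673/54 = 1480559/21330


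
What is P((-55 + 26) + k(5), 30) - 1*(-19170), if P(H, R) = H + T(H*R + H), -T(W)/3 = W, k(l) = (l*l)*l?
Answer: 10338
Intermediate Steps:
k(l) = l**3 (k(l) = l**2*l = l**3)
T(W) = -3*W
P(H, R) = -2*H - 3*H*R (P(H, R) = H - 3*(H*R + H) = H - 3*(H + H*R) = H + (-3*H - 3*H*R) = -2*H - 3*H*R)
P((-55 + 26) + k(5), 30) - 1*(-19170) = ((-55 + 26) + 5**3)*(-2 - 3*30) - 1*(-19170) = (-29 + 125)*(-2 - 90) + 19170 = 96*(-92) + 19170 = -8832 + 19170 = 10338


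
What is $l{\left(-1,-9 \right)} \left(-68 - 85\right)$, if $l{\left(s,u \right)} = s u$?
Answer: $-1377$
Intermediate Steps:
$l{\left(-1,-9 \right)} \left(-68 - 85\right) = \left(-1\right) \left(-9\right) \left(-68 - 85\right) = 9 \left(-153\right) = -1377$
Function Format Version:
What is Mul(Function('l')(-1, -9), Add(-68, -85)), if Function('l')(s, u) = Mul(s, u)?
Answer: -1377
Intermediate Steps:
Mul(Function('l')(-1, -9), Add(-68, -85)) = Mul(Mul(-1, -9), Add(-68, -85)) = Mul(9, -153) = -1377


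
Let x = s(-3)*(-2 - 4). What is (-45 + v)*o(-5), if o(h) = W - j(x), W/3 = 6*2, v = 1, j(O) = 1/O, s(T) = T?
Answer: -14234/9 ≈ -1581.6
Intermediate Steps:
x = 18 (x = -3*(-2 - 4) = -3*(-6) = 18)
j(O) = 1/O
W = 36 (W = 3*(6*2) = 3*12 = 36)
o(h) = 647/18 (o(h) = 36 - 1/18 = 647/18)
(-45 + v)*o(-5) = (-45 + 1)*(647/18) = -44*647/18 = -14234/9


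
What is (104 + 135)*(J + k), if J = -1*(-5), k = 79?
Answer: 20076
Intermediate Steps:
J = 5
(104 + 135)*(J + k) = (104 + 135)*(5 + 79) = 239*84 = 20076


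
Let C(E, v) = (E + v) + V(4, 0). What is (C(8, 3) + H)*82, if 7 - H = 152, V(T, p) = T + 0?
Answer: -10660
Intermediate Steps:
V(T, p) = T
H = -145 (H = 7 - 1*152 = 7 - 152 = -145)
C(E, v) = 4 + E + v (C(E, v) = (E + v) + 4 = 4 + E + v)
(C(8, 3) + H)*82 = ((4 + 8 + 3) - 145)*82 = (15 - 145)*82 = -130*82 = -10660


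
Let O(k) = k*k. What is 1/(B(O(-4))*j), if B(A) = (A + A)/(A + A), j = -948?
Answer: -1/948 ≈ -0.0010549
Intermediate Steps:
O(k) = k²
B(A) = 1 (B(A) = (2*A)/((2*A)) = (2*A)*(1/(2*A)) = 1)
1/(B(O(-4))*j) = 1/(1*(-948)) = 1/(-948) = -1/948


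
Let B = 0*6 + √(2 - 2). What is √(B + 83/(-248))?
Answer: I*√5146/124 ≈ 0.57851*I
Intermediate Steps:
B = 0 (B = 0 + √0 = 0 + 0 = 0)
√(B + 83/(-248)) = √(0 + 83/(-248)) = √(0 + 83*(-1/248)) = √(0 - 83/248) = √(-83/248) = I*√5146/124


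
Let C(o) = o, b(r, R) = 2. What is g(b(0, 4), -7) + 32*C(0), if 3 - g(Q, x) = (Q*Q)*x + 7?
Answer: 24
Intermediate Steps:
g(Q, x) = -4 - x*Q**2 (g(Q, x) = 3 - ((Q*Q)*x + 7) = 3 - (Q**2*x + 7) = 3 - (x*Q**2 + 7) = 3 - (7 + x*Q**2) = 3 + (-7 - x*Q**2) = -4 - x*Q**2)
g(b(0, 4), -7) + 32*C(0) = (-4 - 1*(-7)*2**2) + 32*0 = (-4 - 1*(-7)*4) + 0 = (-4 + 28) + 0 = 24 + 0 = 24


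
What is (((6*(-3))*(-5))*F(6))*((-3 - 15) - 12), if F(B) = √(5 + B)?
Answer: -2700*√11 ≈ -8954.9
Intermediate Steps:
(((6*(-3))*(-5))*F(6))*((-3 - 15) - 12) = (((6*(-3))*(-5))*√(5 + 6))*((-3 - 15) - 12) = ((-18*(-5))*√11)*(-18 - 12) = (90*√11)*(-30) = -2700*√11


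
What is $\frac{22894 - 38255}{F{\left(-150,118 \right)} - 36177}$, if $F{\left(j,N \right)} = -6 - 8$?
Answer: $\frac{15361}{36191} \approx 0.42444$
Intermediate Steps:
$F{\left(j,N \right)} = -14$ ($F{\left(j,N \right)} = -6 - 8 = -14$)
$\frac{22894 - 38255}{F{\left(-150,118 \right)} - 36177} = \frac{22894 - 38255}{-14 - 36177} = - \frac{15361}{-36191} = \left(-15361\right) \left(- \frac{1}{36191}\right) = \frac{15361}{36191}$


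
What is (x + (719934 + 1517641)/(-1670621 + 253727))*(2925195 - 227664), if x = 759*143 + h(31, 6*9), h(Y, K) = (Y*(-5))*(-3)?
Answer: 138870732190958701/472298 ≈ 2.9403e+11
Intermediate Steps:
h(Y, K) = 15*Y (h(Y, K) = -5*Y*(-3) = 15*Y)
x = 109002 (x = 759*143 + 15*31 = 108537 + 465 = 109002)
(x + (719934 + 1517641)/(-1670621 + 253727))*(2925195 - 227664) = (109002 + (719934 + 1517641)/(-1670621 + 253727))*(2925195 - 227664) = (109002 + 2237575/(-1416894))*2697531 = (109002 + 2237575*(-1/1416894))*2697531 = (109002 - 2237575/1416894)*2697531 = (154442042213/1416894)*2697531 = 138870732190958701/472298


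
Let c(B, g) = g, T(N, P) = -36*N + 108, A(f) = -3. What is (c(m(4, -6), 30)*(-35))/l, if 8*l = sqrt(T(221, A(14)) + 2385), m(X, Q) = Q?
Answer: 2800*I*sqrt(607)/607 ≈ 113.65*I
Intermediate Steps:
T(N, P) = 108 - 36*N
l = 3*I*sqrt(607)/8 (l = sqrt((108 - 36*221) + 2385)/8 = sqrt((108 - 7956) + 2385)/8 = sqrt(-7848 + 2385)/8 = sqrt(-5463)/8 = (3*I*sqrt(607))/8 = 3*I*sqrt(607)/8 ≈ 9.239*I)
(c(m(4, -6), 30)*(-35))/l = (30*(-35))/((3*I*sqrt(607)/8)) = -(-2800)*I*sqrt(607)/607 = 2800*I*sqrt(607)/607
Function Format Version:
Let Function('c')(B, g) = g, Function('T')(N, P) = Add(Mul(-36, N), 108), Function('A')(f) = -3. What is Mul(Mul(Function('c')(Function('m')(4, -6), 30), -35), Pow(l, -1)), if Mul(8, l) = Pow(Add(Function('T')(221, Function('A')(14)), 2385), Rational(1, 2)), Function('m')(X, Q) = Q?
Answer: Mul(Rational(2800, 607), I, Pow(607, Rational(1, 2))) ≈ Mul(113.65, I)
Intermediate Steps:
Function('T')(N, P) = Add(108, Mul(-36, N))
l = Mul(Rational(3, 8), I, Pow(607, Rational(1, 2))) (l = Mul(Rational(1, 8), Pow(Add(Add(108, Mul(-36, 221)), 2385), Rational(1, 2))) = Mul(Rational(1, 8), Pow(Add(Add(108, -7956), 2385), Rational(1, 2))) = Mul(Rational(1, 8), Pow(Add(-7848, 2385), Rational(1, 2))) = Mul(Rational(1, 8), Pow(-5463, Rational(1, 2))) = Mul(Rational(1, 8), Mul(3, I, Pow(607, Rational(1, 2)))) = Mul(Rational(3, 8), I, Pow(607, Rational(1, 2))) ≈ Mul(9.2390, I))
Mul(Mul(Function('c')(Function('m')(4, -6), 30), -35), Pow(l, -1)) = Mul(Mul(30, -35), Pow(Mul(Rational(3, 8), I, Pow(607, Rational(1, 2))), -1)) = Mul(-1050, Mul(Rational(-8, 1821), I, Pow(607, Rational(1, 2)))) = Mul(Rational(2800, 607), I, Pow(607, Rational(1, 2)))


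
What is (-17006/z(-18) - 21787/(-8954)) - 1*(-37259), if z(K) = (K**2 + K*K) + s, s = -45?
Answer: 201031968695/5399262 ≈ 37233.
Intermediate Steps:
z(K) = -45 + 2*K**2 (z(K) = (K**2 + K*K) - 45 = (K**2 + K**2) - 45 = 2*K**2 - 45 = -45 + 2*K**2)
(-17006/z(-18) - 21787/(-8954)) - 1*(-37259) = (-17006/(-45 + 2*(-18)**2) - 21787/(-8954)) - 1*(-37259) = (-17006/(-45 + 2*324) - 21787*(-1/8954)) + 37259 = (-17006/(-45 + 648) + 21787/8954) + 37259 = (-17006/603 + 21787/8954) + 37259 = -139134163/5399262 + 37259 = 201031968695/5399262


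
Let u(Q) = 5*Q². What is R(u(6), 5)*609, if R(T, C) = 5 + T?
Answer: 112665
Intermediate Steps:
R(u(6), 5)*609 = (5 + 5*6²)*609 = (5 + 5*36)*609 = (5 + 180)*609 = 185*609 = 112665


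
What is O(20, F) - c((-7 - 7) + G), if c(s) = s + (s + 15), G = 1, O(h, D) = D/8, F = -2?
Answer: 43/4 ≈ 10.750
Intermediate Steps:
O(h, D) = D/8 (O(h, D) = D*(1/8) = D/8)
c(s) = 15 + 2*s (c(s) = s + (15 + s) = 15 + 2*s)
O(20, F) - c((-7 - 7) + G) = (1/8)*(-2) - (15 + 2*((-7 - 7) + 1)) = -1/4 - (15 + 2*(-14 + 1)) = -1/4 - (15 + 2*(-13)) = -1/4 - (15 - 26) = -1/4 - 1*(-11) = -1/4 + 11 = 43/4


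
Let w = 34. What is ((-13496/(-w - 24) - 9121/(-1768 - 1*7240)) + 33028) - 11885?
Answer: 5584278669/261232 ≈ 21377.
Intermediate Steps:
((-13496/(-w - 24) - 9121/(-1768 - 1*7240)) + 33028) - 11885 = ((-13496/(-1*34 - 24) - 9121/(-1768 - 1*7240)) + 33028) - 11885 = ((-13496/(-34 - 24) - 9121/(-1768 - 7240)) + 33028) - 11885 = ((-13496/(-58) - 9121/(-9008)) + 33028) - 11885 = ((-13496*(-1/58) - 9121*(-1/9008)) + 33028) - 11885 = ((6748/29 + 9121/9008) + 33028) - 11885 = (61050493/261232 + 33028) - 11885 = 8689020989/261232 - 11885 = 5584278669/261232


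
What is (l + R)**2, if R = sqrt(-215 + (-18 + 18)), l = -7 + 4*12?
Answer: (41 + I*sqrt(215))**2 ≈ 1466.0 + 1202.4*I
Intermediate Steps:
l = 41 (l = -7 + 48 = 41)
R = I*sqrt(215) (R = sqrt(-215 + 0) = sqrt(-215) = I*sqrt(215) ≈ 14.663*I)
(l + R)**2 = (41 + I*sqrt(215))**2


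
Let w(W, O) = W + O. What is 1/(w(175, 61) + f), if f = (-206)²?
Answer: 1/42672 ≈ 2.3435e-5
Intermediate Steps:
w(W, O) = O + W
f = 42436
1/(w(175, 61) + f) = 1/((61 + 175) + 42436) = 1/(236 + 42436) = 1/42672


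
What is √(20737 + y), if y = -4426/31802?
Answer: 2*√1310786309606/15901 ≈ 144.00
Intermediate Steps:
y = -2213/15901 (y = -4426*1/31802 = -2213/15901 ≈ -0.13917)
√(20737 + y) = √(20737 - 2213/15901) = √(329736824/15901) = 2*√1310786309606/15901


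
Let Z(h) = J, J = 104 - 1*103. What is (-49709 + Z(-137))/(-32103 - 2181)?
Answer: 12427/8571 ≈ 1.4499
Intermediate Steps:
J = 1 (J = 104 - 103 = 1)
Z(h) = 1
(-49709 + Z(-137))/(-32103 - 2181) = (-49709 + 1)/(-32103 - 2181) = -49708/(-34284) = -49708*(-1/34284) = 12427/8571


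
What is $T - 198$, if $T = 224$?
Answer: $26$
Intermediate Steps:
$T - 198 = 224 - 198 = 26$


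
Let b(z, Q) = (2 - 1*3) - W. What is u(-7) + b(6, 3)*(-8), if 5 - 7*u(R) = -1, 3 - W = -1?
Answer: 286/7 ≈ 40.857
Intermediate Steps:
W = 4 (W = 3 - 1*(-1) = 3 + 1 = 4)
u(R) = 6/7 (u(R) = 5/7 - ⅐*(-1) = 5/7 + ⅐ = 6/7)
b(z, Q) = -5 (b(z, Q) = (2 - 1*3) - 1*4 = (2 - 3) - 4 = -1 - 4 = -5)
u(-7) + b(6, 3)*(-8) = 6/7 - 5*(-8) = 6/7 + 40 = 286/7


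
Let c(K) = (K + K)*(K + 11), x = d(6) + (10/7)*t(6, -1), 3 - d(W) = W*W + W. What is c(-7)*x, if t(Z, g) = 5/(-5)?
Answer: 2264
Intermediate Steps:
t(Z, g) = -1 (t(Z, g) = 5*(-⅕) = -1)
d(W) = 3 - W - W² (d(W) = 3 - (W*W + W) = 3 - (W² + W) = 3 - (W + W²) = 3 + (-W - W²) = 3 - W - W²)
x = -283/7 (x = (3 - 1*6 - 1*6²) + (10/7)*(-1) = (3 - 6 - 1*36) + (10*(⅐))*(-1) = (3 - 6 - 36) + (10/7)*(-1) = -39 - 10/7 = -283/7 ≈ -40.429)
c(K) = 2*K*(11 + K) (c(K) = (2*K)*(11 + K) = 2*K*(11 + K))
c(-7)*x = (2*(-7)*(11 - 7))*(-283/7) = (2*(-7)*4)*(-283/7) = -56*(-283/7) = 2264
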